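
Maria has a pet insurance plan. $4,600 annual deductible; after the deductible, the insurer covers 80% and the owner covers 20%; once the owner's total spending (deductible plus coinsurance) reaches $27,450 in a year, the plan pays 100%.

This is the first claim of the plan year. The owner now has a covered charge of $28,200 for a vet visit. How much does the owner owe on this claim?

Deductible not yet touched, so the first $4,600 of the bill goes to the deductible.
After the $4,600 deductible portion, $28,200 − $4,600 = $23,600 is subject to coinsurance.
20% of $23,600 = $4,720 falls to the owner.
So the owner owes $4,600 + $4,720 = $9,320 before any cap.
Cumulative spending $0 + $9,320 = $9,320 stays under the $27,450 maximum.

$9,320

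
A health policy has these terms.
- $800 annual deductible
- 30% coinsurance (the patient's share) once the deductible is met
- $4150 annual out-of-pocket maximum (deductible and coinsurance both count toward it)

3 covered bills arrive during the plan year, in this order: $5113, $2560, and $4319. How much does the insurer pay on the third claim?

$3030.90

Claim 1 — $5113: $800 to deductible, leaving $4313; 30% of $4313 = $1293.90. Cost to patient: $2093.90. OOP to date $2093.90. Insurer: $5113 − $2093.90 = $3019.10.
Claim 2 — $2560: deductible already satisfied, so patient's share is 30% × $2560 = $768. Patient owes $768 (running OOP $2861.90). Plan pays $2560 − $768 = $1792.
Claim 3 — $4319: 30% coinsurance on $4319 = $1295.70. OOP would hit $4157.60 > $4150, so the cap limits the patient to $4150 − $2861.90 = $1288.10. Plan pays $4319 − $1288.10 = $3030.90.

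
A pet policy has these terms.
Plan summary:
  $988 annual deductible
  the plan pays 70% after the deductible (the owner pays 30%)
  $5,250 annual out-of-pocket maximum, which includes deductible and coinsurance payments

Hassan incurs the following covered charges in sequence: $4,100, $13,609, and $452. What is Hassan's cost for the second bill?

$3,328.40

Claim 1 ($4,100): $988 to deductible, leaving $3,112; owner's 30% is $933.60. Cost to owner: $1,921.60. OOP to date $1,921.60.
Claim 2 ($13,609): deductible already satisfied, so owner's share is 30% × $13,609 = $4,082.70. That would push OOP to $6,004.30, over the $5,250 cap, so owner pays $5,250 − $1,921.60 = $3,328.40.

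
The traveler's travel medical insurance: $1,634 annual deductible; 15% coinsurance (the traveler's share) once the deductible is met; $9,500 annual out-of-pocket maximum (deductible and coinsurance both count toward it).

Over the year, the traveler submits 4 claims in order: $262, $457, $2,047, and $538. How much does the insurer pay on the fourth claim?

#1 ($262): entire amount goes to the deductible. Cost to traveler: $262. OOP to date $262. Plan pays $262 − $262 = $0.
#2 ($457): entire amount goes to the deductible. Traveler owes $457 (running OOP $719). Insurer: $457 − $457 = $0.
#3 ($2,047): $915 to deductible, leaving $1,132; coinsurance $1,132 × 15% = $169.80. Cost to traveler: $1,084.80. OOP to date $1,803.80. Plan pays $2,047 − $1,084.80 = $962.20.
#4 ($538): deductible met; 15% of $538 = $80.70. Traveler pays $80.70; OOP now $1,884.50. Plan pays $538 − $80.70 = $457.30.

$457.30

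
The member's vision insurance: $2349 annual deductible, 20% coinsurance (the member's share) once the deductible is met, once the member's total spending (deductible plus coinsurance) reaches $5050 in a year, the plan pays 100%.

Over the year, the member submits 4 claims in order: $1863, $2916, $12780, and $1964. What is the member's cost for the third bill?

$2215

Claim 1 — $1863: all of it applies to the deductible. Member pays $1863; OOP now $1863.
Claim 2 — $2916: $486 to deductible, leaving $2430; coinsurance $2430 × 20% = $486. Cost to member: $972. OOP to date $2835.
Claim 3 — $12780: 20% coinsurance on $12780 = $2556. OOP would hit $5391 > $5050, so the cap limits the member to $5050 − $2835 = $2215.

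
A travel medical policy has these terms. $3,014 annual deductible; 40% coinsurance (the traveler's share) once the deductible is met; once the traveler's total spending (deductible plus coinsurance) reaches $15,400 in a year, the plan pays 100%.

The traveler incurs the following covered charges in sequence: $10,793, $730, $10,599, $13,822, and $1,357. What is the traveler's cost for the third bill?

Claim 1 — $10,793: deductible takes $3,014, $7,779 remains; traveler's 40% is $3,111.60. Traveler owes $6,125.60 (running OOP $6,125.60).
Claim 2 — $730: deductible met; 40% of $730 = $292. Traveler owes $292 (running OOP $6,417.60).
Claim 3 — $10,599: deductible met; 40% of $10,599 = $4,239.60. Cost to traveler: $4,239.60. OOP to date $10,657.20.

$4,239.60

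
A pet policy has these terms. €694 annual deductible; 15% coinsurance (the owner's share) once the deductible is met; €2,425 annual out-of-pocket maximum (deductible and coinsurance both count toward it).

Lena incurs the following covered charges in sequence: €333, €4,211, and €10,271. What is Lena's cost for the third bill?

€1,153.50

Claim 1 (€333): fully absorbed by the deductible. Owner pays €333; OOP now €333.
Claim 2 (€4,211): deductible takes €361, €3,850 remains; 15% of €3,850 = €577.50. Owner owes €938.50 (running OOP €1,271.50).
Claim 3 (€10,271): deductible met; 15% of €10,271 = €1,540.65. Adding that to €1,271.50 gives €2,812.15, past the €2,425 cap; owner pays only €2,425 − €1,271.50 = €1,153.50.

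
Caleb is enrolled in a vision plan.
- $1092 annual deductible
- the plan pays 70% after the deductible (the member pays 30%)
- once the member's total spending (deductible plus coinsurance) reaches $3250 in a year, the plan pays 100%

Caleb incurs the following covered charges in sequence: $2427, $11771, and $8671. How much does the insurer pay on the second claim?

$10013.50

Bill 1, $2427: deductible takes $1092, $1335 remains; 30% of $1335 = $400.50. Member pays $1492.50; OOP now $1492.50. Insurer: $2427 − $1492.50 = $934.50.
Bill 2, $11771: deductible met; 30% of $11771 = $3531.30. That would push OOP to $5023.80, over the $3250 cap, so member pays $3250 − $1492.50 = $1757.50. Insurer: $11771 − $1757.50 = $10013.50.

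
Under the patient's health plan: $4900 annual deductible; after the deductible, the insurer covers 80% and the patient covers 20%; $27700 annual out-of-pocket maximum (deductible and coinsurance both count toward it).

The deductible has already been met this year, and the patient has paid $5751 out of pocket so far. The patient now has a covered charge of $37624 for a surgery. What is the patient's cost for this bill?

The deductible is already satisfied, so the full bill goes to coinsurance.
Coinsurance: $37624 × 20% = $7524.80.
Year-to-date out-of-pocket becomes $5751 + $7524.80 = $13275.80, still under the $27700 maximum, so no cap applies.

$7524.80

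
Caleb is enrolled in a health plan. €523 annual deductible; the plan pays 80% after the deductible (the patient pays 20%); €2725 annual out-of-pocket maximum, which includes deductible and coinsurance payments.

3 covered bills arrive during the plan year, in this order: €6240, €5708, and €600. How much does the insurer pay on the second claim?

€4649.40

Bill 1, €6240: €523 to deductible, leaving €5717; coinsurance €5717 × 20% = €1143.40. Cost to patient: €1666.40. OOP to date €1666.40. Plan pays €6240 − €1666.40 = €4573.60.
Bill 2, €5708: 20% coinsurance on €5708 = €1141.60. That would push OOP to €2808, over the €2725 cap, so patient pays €2725 − €1666.40 = €1058.60. Insurer: €5708 − €1058.60 = €4649.40.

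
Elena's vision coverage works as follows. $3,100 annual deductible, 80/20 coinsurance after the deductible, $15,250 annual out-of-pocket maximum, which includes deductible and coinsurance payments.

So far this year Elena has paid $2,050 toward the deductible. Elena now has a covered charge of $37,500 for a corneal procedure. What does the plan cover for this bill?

$29,160

Remaining deductible: $3,100 − $2,050 = $1,050.
That leaves $37,500 − $1,050 = $36,450 for coinsurance.
Coinsurance: $36,450 × 20% = $7,290.
Member responsibility before any cap: $1,050 + $7,290 = $8,340.
Year-to-date out-of-pocket becomes $2,050 + $8,340 = $10,390, still under the $15,250 maximum, so no cap applies.
The plan picks up $37,500 − $8,340 = $29,160.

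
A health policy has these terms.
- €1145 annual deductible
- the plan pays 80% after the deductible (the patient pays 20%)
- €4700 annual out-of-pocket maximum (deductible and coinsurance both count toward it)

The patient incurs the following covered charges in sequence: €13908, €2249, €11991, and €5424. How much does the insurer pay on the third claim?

€11438.40

Claim 1 — €13908: deductible takes €1145, €12763 remains; patient's 20% is €2552.60. Cost to patient: €3697.60. OOP to date €3697.60. Insurer: €13908 − €3697.60 = €10210.40.
Claim 2 — €2249: 20% coinsurance on €2249 = €449.80. Cost to patient: €449.80. OOP to date €4147.40. Insurer: €2249 − €449.80 = €1799.20.
Claim 3 — €11991: deductible met; 20% of €11991 = €2398.20. OOP would hit €6545.60 > €4700, so the cap limits the patient to €4700 − €4147.40 = €552.60. Insurer: €11991 − €552.60 = €11438.40.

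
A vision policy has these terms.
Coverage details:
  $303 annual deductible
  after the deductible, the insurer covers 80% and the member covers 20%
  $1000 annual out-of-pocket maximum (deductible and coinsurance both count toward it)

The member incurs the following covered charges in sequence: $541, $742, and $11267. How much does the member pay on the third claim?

Bill 1, $541: $303 finishes the deductible; $238 goes to coinsurance; coinsurance $238 × 20% = $47.60. Cost to member: $350.60. OOP to date $350.60.
Bill 2, $742: deductible met; 20% of $742 = $148.40. Member pays $148.40; OOP now $499.
Bill 3, $11267: deductible already satisfied, so member's share is 20% × $11267 = $2253.40. OOP would hit $2752.40 > $1000, so the cap limits the member to $1000 − $499 = $501.

$501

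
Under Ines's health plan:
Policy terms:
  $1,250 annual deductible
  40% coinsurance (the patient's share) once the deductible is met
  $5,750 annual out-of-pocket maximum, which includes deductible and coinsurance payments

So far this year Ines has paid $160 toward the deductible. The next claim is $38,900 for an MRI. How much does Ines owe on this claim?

$5,590

$160 of the $1,250 deductible is already met, leaving $1,090.
The remaining $37,810 (= $38,900 − $1,090) moves to coinsurance.
Coinsurance: $37,810 × 40% = $15,124.
That puts the patient's cost at $1,090 + $15,124 = $16,214 before any cap.
Year-to-date out-of-pocket would reach $160 + $16,214 = $16,374, above the $5,750 maximum, so the patient pays only $5,750 − $160 = $5,590.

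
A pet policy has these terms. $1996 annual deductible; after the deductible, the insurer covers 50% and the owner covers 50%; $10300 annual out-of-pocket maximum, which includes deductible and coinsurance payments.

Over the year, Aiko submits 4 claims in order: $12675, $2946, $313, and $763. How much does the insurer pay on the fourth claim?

$381.50

Bill 1, $12675: $1996 finishes the deductible; $10679 goes to coinsurance; coinsurance $10679 × 50% = $5339.50. Owner pays $7335.50; OOP now $7335.50. Insurer: $12675 − $7335.50 = $5339.50.
Bill 2, $2946: 50% coinsurance on $2946 = $1473. Owner owes $1473 (running OOP $8808.50). Plan pays $2946 − $1473 = $1473.
Bill 3, $313: 50% coinsurance on $313 = $156.50. Cost to owner: $156.50. OOP to date $8965. Plan pays $313 − $156.50 = $156.50.
Bill 4, $763: 50% coinsurance on $763 = $381.50. Cost to owner: $381.50. OOP to date $9346.50. Insurer: $763 − $381.50 = $381.50.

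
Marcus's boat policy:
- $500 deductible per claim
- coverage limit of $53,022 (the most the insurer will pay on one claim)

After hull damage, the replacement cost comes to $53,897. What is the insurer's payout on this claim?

$53,022

After the deductible, $53,897 − $500 = $53,397 remains.
The $53,022 per-incident cap binds; insurer pays $53,022.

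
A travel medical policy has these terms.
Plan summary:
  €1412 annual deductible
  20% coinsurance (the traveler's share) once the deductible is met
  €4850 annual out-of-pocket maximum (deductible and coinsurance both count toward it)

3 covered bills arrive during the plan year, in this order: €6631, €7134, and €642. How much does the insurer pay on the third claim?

Bill 1, €6631: €1412 to deductible, leaving €5219; 20% of €5219 = €1043.80. Traveler owes €2455.80 (running OOP €2455.80). Plan pays €6631 − €2455.80 = €4175.20.
Bill 2, €7134: 20% coinsurance on €7134 = €1426.80. Cost to traveler: €1426.80. OOP to date €3882.60. Insurer: €7134 − €1426.80 = €5707.20.
Bill 3, €642: deductible already satisfied, so traveler's share is 20% × €642 = €128.40. Cost to traveler: €128.40. OOP to date €4011. Insurer: €642 − €128.40 = €513.60.

€513.60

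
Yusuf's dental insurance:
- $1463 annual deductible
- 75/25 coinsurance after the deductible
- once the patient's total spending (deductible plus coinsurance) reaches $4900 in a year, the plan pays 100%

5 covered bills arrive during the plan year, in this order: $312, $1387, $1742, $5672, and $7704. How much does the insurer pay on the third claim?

Claim 1 ($312): fully absorbed by the deductible. Patient owes $312 (running OOP $312). Plan pays $312 − $312 = $0.
Claim 2 ($1387): $1151 to deductible, leaving $236; patient's 25% is $59. Patient pays $1210; OOP now $1522. Plan pays $1387 − $1210 = $177.
Claim 3 ($1742): deductible met; 25% of $1742 = $435.50. Patient pays $435.50; OOP now $1957.50. Insurer: $1742 − $435.50 = $1306.50.

$1306.50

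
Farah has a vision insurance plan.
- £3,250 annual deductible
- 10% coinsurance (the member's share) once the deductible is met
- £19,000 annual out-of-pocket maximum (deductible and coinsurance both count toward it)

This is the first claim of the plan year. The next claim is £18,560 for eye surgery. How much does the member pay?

£4,781

Nothing has been paid toward the £3,250 deductible, so the first £3,250 of this charge is applied there.
The remaining £15,310 (= £18,560 − £3,250) moves to coinsurance.
10% of £15,310 = £1,531 falls to the member.
So the member owes £3,250 + £1,531 = £4,781 before any cap.
Total out-of-pocket so far would be £0 + £4,781 = £4,781, below the £19,000 cap — no reduction.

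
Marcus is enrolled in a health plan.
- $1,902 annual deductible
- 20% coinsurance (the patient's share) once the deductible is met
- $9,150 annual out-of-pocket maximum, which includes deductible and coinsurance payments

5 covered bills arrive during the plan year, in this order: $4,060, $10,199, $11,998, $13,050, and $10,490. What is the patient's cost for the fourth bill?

$2,377

#1 ($4,060): $1,902 finishes the deductible; $2,158 goes to coinsurance; 20% of $2,158 = $431.60. Patient pays $2,333.60; OOP now $2,333.60.
#2 ($10,199): 20% coinsurance on $10,199 = $2,039.80. Cost to patient: $2,039.80. OOP to date $4,373.40.
#3 ($11,998): 20% coinsurance on $11,998 = $2,399.60. Patient pays $2,399.60; OOP now $6,773.
#4 ($13,050): deductible met; 20% of $13,050 = $2,610. Adding that to $6,773 gives $9,383, past the $9,150 cap; patient pays only $9,150 − $6,773 = $2,377.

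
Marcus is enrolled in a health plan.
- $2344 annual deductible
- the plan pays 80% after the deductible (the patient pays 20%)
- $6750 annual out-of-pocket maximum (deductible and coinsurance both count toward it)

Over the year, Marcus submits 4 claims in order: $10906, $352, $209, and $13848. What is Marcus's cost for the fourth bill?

$2581.40

#1 ($10906): deductible takes $2344, $8562 remains; patient's 20% is $1712.40. Cost to patient: $4056.40. OOP to date $4056.40.
#2 ($352): deductible already satisfied, so patient's share is 20% × $352 = $70.40. Patient owes $70.40 (running OOP $4126.80).
#3 ($209): 20% coinsurance on $209 = $41.80. Patient pays $41.80; OOP now $4168.60.
#4 ($13848): deductible already satisfied, so patient's share is 20% × $13848 = $2769.60. OOP would hit $6938.20 > $6750, so the cap limits the patient to $6750 − $4168.60 = $2581.40.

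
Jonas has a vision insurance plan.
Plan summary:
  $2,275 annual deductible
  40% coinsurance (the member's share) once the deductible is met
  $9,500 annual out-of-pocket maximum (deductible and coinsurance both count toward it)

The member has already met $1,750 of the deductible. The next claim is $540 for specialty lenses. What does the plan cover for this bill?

Deductible still to meet: $2,275 − $1,750 = $525.
The remaining $15 (= $540 − $525) moves to coinsurance.
Coinsurance: $15 × 40% = $6.
Member responsibility before any cap: $525 + $6 = $531.
Cumulative spending $1,750 + $531 = $2,281 stays under the $9,500 maximum.
The plan picks up $540 − $531 = $9.

$9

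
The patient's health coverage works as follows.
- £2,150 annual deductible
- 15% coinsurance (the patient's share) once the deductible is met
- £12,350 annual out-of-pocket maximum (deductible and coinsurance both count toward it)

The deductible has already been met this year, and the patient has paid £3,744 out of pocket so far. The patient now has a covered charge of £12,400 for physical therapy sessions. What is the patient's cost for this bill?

With the deductible met, the entire £12,400 is subject to coinsurance.
Patient's 15% share of £12,400 is £1,860.
Cumulative spending £3,744 + £1,860 = £5,604 stays under the £12,350 maximum.

£1,860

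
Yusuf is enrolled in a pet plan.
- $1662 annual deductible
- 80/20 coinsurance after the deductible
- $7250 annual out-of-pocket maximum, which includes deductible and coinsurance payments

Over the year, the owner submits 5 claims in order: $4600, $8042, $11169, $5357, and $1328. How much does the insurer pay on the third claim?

Claim 1 — $4600: $1662 to deductible, leaving $2938; coinsurance $2938 × 20% = $587.60. Owner owes $2249.60 (running OOP $2249.60). Insurer: $4600 − $2249.60 = $2350.40.
Claim 2 — $8042: deductible met; 20% of $8042 = $1608.40. Cost to owner: $1608.40. OOP to date $3858. Insurer: $8042 − $1608.40 = $6433.60.
Claim 3 — $11169: deductible already satisfied, so owner's share is 20% × $11169 = $2233.80. Cost to owner: $2233.80. OOP to date $6091.80. Plan pays $11169 − $2233.80 = $8935.20.

$8935.20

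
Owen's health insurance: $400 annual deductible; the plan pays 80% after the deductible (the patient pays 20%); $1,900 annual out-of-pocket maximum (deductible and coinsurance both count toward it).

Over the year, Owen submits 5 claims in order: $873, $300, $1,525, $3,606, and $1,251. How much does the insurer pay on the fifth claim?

$1,000.80

#1 ($873): $400 to deductible, leaving $473; 20% of $473 = $94.60. Patient pays $494.60; OOP now $494.60. Plan pays $873 − $494.60 = $378.40.
#2 ($300): 20% coinsurance on $300 = $60. Patient pays $60; OOP now $554.60. Insurer: $300 − $60 = $240.
#3 ($1,525): deductible met; 20% of $1,525 = $305. Patient pays $305; OOP now $859.60. Insurer: $1,525 − $305 = $1,220.
#4 ($3,606): deductible already satisfied, so patient's share is 20% × $3,606 = $721.20. Patient pays $721.20; OOP now $1,580.80. Insurer: $3,606 − $721.20 = $2,884.80.
#5 ($1,251): deductible met; 20% of $1,251 = $250.20. Cost to patient: $250.20. OOP to date $1,831. Insurer: $1,251 − $250.20 = $1,000.80.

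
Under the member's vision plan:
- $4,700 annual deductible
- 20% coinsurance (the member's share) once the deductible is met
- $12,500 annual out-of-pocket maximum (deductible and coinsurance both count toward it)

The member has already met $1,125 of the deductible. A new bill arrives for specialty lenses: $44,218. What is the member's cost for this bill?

Deductible still to meet: $4,700 − $1,125 = $3,575.
After the $3,575 deductible portion, $44,218 − $3,575 = $40,643 is subject to coinsurance.
Member's 20% share of $40,643 is $8,128.60.
That puts the member's cost at $3,575 + $8,128.60 = $11,703.60 before any cap.
That would bring total out-of-pocket to $12,828.60, past the $12,500 cap. The member is capped at $12,500 − $1,125 = $11,375 on this claim.

$11,375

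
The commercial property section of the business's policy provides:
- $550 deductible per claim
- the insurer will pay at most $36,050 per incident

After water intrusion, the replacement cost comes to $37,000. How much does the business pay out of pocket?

$950

Subtract the deductible: $37,000 − $550 = $36,450.
The $36,050 per-incident cap binds; insurer pays $36,050.
The business bears the rest of the original loss: $37,000 − $36,050 = $950.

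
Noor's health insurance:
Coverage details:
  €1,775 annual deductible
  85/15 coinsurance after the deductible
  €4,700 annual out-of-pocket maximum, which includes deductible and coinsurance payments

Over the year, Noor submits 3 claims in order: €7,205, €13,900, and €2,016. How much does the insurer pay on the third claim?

Claim 1 — €7,205: €1,775 finishes the deductible; €5,430 goes to coinsurance; patient's 15% is €814.50. Patient pays €2,589.50; OOP now €2,589.50. Plan pays €7,205 − €2,589.50 = €4,615.50.
Claim 2 — €13,900: deductible met; 15% of €13,900 = €2,085. Cost to patient: €2,085. OOP to date €4,674.50. Insurer: €13,900 − €2,085 = €11,815.
Claim 3 — €2,016: deductible met; 15% of €2,016 = €302.40. OOP would hit €4,976.90 > €4,700, so the cap limits the patient to €4,700 − €4,674.50 = €25.50. Insurer: €2,016 − €25.50 = €1,990.50.

€1,990.50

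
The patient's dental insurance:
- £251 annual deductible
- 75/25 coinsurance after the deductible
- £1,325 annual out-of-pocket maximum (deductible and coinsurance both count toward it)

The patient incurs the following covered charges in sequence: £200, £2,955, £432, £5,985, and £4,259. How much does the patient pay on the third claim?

Claim 1 — £200: entire amount goes to the deductible. Patient pays £200; OOP now £200.
Claim 2 — £2,955: £51 finishes the deductible; £2,904 goes to coinsurance; patient's 25% is £726. Patient owes £777 (running OOP £977).
Claim 3 — £432: deductible already satisfied, so patient's share is 25% × £432 = £108. Cost to patient: £108. OOP to date £1,085.

£108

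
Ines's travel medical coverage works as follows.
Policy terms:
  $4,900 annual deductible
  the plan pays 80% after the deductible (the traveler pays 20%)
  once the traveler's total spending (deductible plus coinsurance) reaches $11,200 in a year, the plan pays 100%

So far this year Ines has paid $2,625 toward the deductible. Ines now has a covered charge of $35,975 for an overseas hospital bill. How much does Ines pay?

Remaining deductible: $4,900 − $2,625 = $2,275.
The remaining $33,700 (= $35,975 − $2,275) moves to coinsurance.
20% of $33,700 = $6,740 falls to the traveler.
So the traveler owes $2,275 + $6,740 = $9,015 before any cap.
That would bring total out-of-pocket to $11,640, past the $11,200 cap. The traveler is capped at $11,200 − $2,625 = $8,575 on this claim.

$8,575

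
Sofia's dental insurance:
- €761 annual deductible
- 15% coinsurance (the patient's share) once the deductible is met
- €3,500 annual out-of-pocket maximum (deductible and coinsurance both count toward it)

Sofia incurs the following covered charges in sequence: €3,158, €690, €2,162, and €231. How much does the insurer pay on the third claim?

Claim 1 — €3,158: €761 finishes the deductible; €2,397 goes to coinsurance; 15% of €2,397 = €359.55. Cost to patient: €1,120.55. OOP to date €1,120.55. Plan pays €3,158 − €1,120.55 = €2,037.45.
Claim 2 — €690: 15% coinsurance on €690 = €103.50. Patient owes €103.50 (running OOP €1,224.05). Plan pays €690 − €103.50 = €586.50.
Claim 3 — €2,162: deductible met; 15% of €2,162 = €324.30. Patient pays €324.30; OOP now €1,548.35. Plan pays €2,162 − €324.30 = €1,837.70.

€1,837.70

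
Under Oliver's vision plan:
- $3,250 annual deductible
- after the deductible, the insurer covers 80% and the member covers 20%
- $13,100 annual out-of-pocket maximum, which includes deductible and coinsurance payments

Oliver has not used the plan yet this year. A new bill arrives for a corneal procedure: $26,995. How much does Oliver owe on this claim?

$7,999

Deductible not yet touched, so the first $3,250 of the bill goes to the deductible.
After the $3,250 deductible portion, $26,995 − $3,250 = $23,745 is subject to coinsurance.
20% of $23,745 = $4,749 falls to the member.
That puts the member's cost at $3,250 + $4,749 = $7,999 before any cap.
Total out-of-pocket so far would be $0 + $7,999 = $7,999, below the $13,100 cap — no reduction.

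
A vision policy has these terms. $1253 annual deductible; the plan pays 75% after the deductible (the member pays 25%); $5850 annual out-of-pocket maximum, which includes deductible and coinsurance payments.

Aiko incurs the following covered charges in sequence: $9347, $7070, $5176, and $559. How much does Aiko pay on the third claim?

$806

Claim 1 ($9347): $1253 to deductible, leaving $8094; coinsurance $8094 × 25% = $2023.50. Cost to member: $3276.50. OOP to date $3276.50.
Claim 2 ($7070): deductible already satisfied, so member's share is 25% × $7070 = $1767.50. Cost to member: $1767.50. OOP to date $5044.
Claim 3 ($5176): deductible already satisfied, so member's share is 25% × $5176 = $1294. Adding that to $5044 gives $6338, past the $5850 cap; member pays only $5850 − $5044 = $806.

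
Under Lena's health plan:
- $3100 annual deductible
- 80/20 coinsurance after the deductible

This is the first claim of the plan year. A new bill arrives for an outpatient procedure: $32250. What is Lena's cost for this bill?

$8930

Nothing has been paid toward the $3100 deductible, so the first $3100 of this charge is applied there.
The remaining $29150 (= $32250 − $3100) moves to coinsurance.
Patient's 20% share of $29150 is $5830.
Patient responsibility: $3100 + $5830 = $8930.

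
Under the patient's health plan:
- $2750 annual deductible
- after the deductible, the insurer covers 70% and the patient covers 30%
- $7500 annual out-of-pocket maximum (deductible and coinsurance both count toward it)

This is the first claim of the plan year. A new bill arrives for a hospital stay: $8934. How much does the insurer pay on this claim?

The full $2750 deductible is still open; $2750 of this bill applies to it.
The remaining $6184 (= $8934 − $2750) moves to coinsurance.
Coinsurance: $6184 × 30% = $1855.20.
So the patient owes $2750 + $1855.20 = $4605.20 before any cap.
Year-to-date out-of-pocket becomes $0 + $4605.20 = $4605.20, still under the $7500 maximum, so no cap applies.
Insurer pays the balance: $8934 − $4605.20 = $4328.80.

$4328.80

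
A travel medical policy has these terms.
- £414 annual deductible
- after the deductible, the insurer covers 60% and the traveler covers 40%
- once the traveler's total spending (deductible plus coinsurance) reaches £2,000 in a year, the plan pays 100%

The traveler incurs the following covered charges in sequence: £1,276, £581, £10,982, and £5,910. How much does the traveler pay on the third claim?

£1,008.80

Bill 1, £1,276: £414 to deductible, leaving £862; 40% of £862 = £344.80. Traveler owes £758.80 (running OOP £758.80).
Bill 2, £581: 40% coinsurance on £581 = £232.40. Cost to traveler: £232.40. OOP to date £991.20.
Bill 3, £10,982: deductible already satisfied, so traveler's share is 40% × £10,982 = £4,392.80. Adding that to £991.20 gives £5,384, past the £2,000 cap; traveler pays only £2,000 − £991.20 = £1,008.80.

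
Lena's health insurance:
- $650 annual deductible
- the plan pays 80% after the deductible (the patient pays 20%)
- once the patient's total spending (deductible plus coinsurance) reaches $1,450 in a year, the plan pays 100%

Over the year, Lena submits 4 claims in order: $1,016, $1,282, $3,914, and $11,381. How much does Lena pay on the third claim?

Bill 1, $1,016: $650 finishes the deductible; $366 goes to coinsurance; 20% of $366 = $73.20. Patient owes $723.20 (running OOP $723.20).
Bill 2, $1,282: deductible already satisfied, so patient's share is 20% × $1,282 = $256.40. Patient owes $256.40 (running OOP $979.60).
Bill 3, $3,914: deductible already satisfied, so patient's share is 20% × $3,914 = $782.80. That would push OOP to $1,762.40, over the $1,450 cap, so patient pays $1,450 − $979.60 = $470.40.

$470.40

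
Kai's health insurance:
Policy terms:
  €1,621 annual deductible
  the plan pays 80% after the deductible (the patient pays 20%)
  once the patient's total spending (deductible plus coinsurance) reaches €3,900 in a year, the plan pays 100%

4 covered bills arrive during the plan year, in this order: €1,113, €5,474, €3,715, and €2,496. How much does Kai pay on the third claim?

#1 (€1,113): fully absorbed by the deductible. Patient pays €1,113; OOP now €1,113.
#2 (€5,474): €508 to deductible, leaving €4,966; patient's 20% is €993.20. Patient pays €1,501.20; OOP now €2,614.20.
#3 (€3,715): 20% coinsurance on €3,715 = €743. Patient pays €743; OOP now €3,357.20.

€743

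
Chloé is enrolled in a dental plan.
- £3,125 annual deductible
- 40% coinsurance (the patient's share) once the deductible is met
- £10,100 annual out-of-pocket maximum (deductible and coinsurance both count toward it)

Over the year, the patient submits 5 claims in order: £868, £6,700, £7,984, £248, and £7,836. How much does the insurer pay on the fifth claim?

#1 (£868): fully absorbed by the deductible. Cost to patient: £868. OOP to date £868. Plan pays £868 − £868 = £0.
#2 (£6,700): deductible takes £2,257, £4,443 remains; 40% of £4,443 = £1,777.20. Patient owes £4,034.20 (running OOP £4,902.20). Plan pays £6,700 − £4,034.20 = £2,665.80.
#3 (£7,984): 40% coinsurance on £7,984 = £3,193.60. Patient owes £3,193.60 (running OOP £8,095.80). Insurer: £7,984 − £3,193.60 = £4,790.40.
#4 (£248): 40% coinsurance on £248 = £99.20. Cost to patient: £99.20. OOP to date £8,195. Plan pays £248 − £99.20 = £148.80.
#5 (£7,836): deductible met; 40% of £7,836 = £3,134.40. OOP would hit £11,329.40 > £10,100, so the cap limits the patient to £10,100 − £8,195 = £1,905. Insurer: £7,836 − £1,905 = £5,931.

£5,931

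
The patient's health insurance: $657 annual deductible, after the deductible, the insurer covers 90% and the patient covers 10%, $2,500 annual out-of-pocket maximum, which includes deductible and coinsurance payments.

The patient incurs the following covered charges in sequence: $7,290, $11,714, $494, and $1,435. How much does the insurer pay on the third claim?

#1 ($7,290): $657 to deductible, leaving $6,633; patient's 10% is $663.30. Patient pays $1,320.30; OOP now $1,320.30. Insurer: $7,290 − $1,320.30 = $5,969.70.
#2 ($11,714): deductible met; 10% of $11,714 = $1,171.40. Patient pays $1,171.40; OOP now $2,491.70. Insurer: $11,714 − $1,171.40 = $10,542.60.
#3 ($494): deductible met; 10% of $494 = $49.40. That would push OOP to $2,541.10, over the $2,500 cap, so patient pays $2,500 − $2,491.70 = $8.30. Insurer: $494 − $8.30 = $485.70.

$485.70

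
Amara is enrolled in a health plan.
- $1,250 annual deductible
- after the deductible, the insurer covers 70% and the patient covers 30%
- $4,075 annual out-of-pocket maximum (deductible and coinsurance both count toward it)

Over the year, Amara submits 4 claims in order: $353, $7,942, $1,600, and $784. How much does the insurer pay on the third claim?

$1,120

#1 ($353): entire amount goes to the deductible. Cost to patient: $353. OOP to date $353. Plan pays $353 − $353 = $0.
#2 ($7,942): $897 finishes the deductible; $7,045 goes to coinsurance; 30% of $7,045 = $2,113.50. Patient owes $3,010.50 (running OOP $3,363.50). Plan pays $7,942 − $3,010.50 = $4,931.50.
#3 ($1,600): 30% coinsurance on $1,600 = $480. Patient owes $480 (running OOP $3,843.50). Plan pays $1,600 − $480 = $1,120.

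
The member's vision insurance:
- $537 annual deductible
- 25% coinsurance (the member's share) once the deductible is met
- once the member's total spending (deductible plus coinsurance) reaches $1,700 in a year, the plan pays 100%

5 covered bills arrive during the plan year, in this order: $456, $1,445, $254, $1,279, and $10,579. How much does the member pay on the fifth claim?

$438.75

Bill 1, $456: entire amount goes to the deductible. Member pays $456; OOP now $456.
Bill 2, $1,445: deductible takes $81, $1,364 remains; member's 25% is $341. Member owes $422 (running OOP $878).
Bill 3, $254: deductible already satisfied, so member's share is 25% × $254 = $63.50. Cost to member: $63.50. OOP to date $941.50.
Bill 4, $1,279: 25% coinsurance on $1,279 = $319.75. Member owes $319.75 (running OOP $1,261.25).
Bill 5, $10,579: deductible met; 25% of $10,579 = $2,644.75. That would push OOP to $3,906, over the $1,700 cap, so member pays $1,700 − $1,261.25 = $438.75.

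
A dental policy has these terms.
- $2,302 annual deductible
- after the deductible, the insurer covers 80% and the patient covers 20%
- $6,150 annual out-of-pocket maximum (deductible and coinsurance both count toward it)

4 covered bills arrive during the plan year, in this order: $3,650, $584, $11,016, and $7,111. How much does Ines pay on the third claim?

Claim 1 — $3,650: $2,302 finishes the deductible; $1,348 goes to coinsurance; 20% of $1,348 = $269.60. Patient owes $2,571.60 (running OOP $2,571.60).
Claim 2 — $584: 20% coinsurance on $584 = $116.80. Cost to patient: $116.80. OOP to date $2,688.40.
Claim 3 — $11,016: deductible met; 20% of $11,016 = $2,203.20. Cost to patient: $2,203.20. OOP to date $4,891.60.

$2,203.20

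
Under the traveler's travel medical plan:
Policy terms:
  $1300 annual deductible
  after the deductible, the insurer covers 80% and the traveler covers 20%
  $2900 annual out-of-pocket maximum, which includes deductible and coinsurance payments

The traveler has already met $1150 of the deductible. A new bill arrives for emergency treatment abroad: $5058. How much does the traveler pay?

Deductible still to meet: $1300 − $1150 = $150.
After the $150 deductible portion, $5058 − $150 = $4908 is subject to coinsurance.
Traveler's 20% share of $4908 is $981.60.
So the traveler owes $150 + $981.60 = $1131.60 before any cap.
Cumulative spending $1150 + $1131.60 = $2281.60 stays under the $2900 maximum.

$1131.60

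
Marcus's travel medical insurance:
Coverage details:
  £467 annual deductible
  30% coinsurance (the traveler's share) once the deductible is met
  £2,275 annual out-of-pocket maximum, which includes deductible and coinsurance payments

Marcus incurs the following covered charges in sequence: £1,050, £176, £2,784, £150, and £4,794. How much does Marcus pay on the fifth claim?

£700.10

Bill 1, £1,050: £467 finishes the deductible; £583 goes to coinsurance; traveler's 30% is £174.90. Traveler owes £641.90 (running OOP £641.90).
Bill 2, £176: 30% coinsurance on £176 = £52.80. Traveler owes £52.80 (running OOP £694.70).
Bill 3, £2,784: deductible already satisfied, so traveler's share is 30% × £2,784 = £835.20. Cost to traveler: £835.20. OOP to date £1,529.90.
Bill 4, £150: deductible met; 30% of £150 = £45. Cost to traveler: £45. OOP to date £1,574.90.
Bill 5, £4,794: 30% coinsurance on £4,794 = £1,438.20. That would push OOP to £3,013.10, over the £2,275 cap, so traveler pays £2,275 − £1,574.90 = £700.10.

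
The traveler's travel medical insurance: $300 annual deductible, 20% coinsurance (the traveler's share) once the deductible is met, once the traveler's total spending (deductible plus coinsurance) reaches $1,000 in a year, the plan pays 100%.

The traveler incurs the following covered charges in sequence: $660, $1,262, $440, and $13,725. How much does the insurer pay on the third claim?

$352

#1 ($660): $300 finishes the deductible; $360 goes to coinsurance; coinsurance $360 × 20% = $72. Traveler owes $372 (running OOP $372). Insurer: $660 − $372 = $288.
#2 ($1,262): 20% coinsurance on $1,262 = $252.40. Traveler owes $252.40 (running OOP $624.40). Insurer: $1,262 − $252.40 = $1,009.60.
#3 ($440): deductible already satisfied, so traveler's share is 20% × $440 = $88. Traveler pays $88; OOP now $712.40. Plan pays $440 − $88 = $352.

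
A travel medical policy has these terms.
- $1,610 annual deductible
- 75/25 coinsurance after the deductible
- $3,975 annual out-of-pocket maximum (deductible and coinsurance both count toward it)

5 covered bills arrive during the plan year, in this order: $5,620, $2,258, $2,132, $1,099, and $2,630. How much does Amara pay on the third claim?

Bill 1, $5,620: $1,610 finishes the deductible; $4,010 goes to coinsurance; coinsurance $4,010 × 25% = $1,002.50. Cost to traveler: $2,612.50. OOP to date $2,612.50.
Bill 2, $2,258: deductible met; 25% of $2,258 = $564.50. Traveler owes $564.50 (running OOP $3,177).
Bill 3, $2,132: deductible met; 25% of $2,132 = $533. Cost to traveler: $533. OOP to date $3,710.

$533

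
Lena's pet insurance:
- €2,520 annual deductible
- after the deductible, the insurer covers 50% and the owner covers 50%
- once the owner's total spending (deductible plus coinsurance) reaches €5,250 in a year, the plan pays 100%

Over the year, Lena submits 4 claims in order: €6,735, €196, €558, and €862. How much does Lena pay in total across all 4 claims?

#1 (€6,735): €2,520 finishes the deductible; €4,215 goes to coinsurance; coinsurance €4,215 × 50% = €2,107.50. Owner owes €4,627.50 (running OOP €4,627.50).
#2 (€196): deductible met; 50% of €196 = €98. Owner owes €98 (running OOP €4,725.50).
#3 (€558): deductible already satisfied, so owner's share is 50% × €558 = €279. Owner pays €279; OOP now €5,004.50.
#4 (€862): deductible already satisfied, so owner's share is 50% × €862 = €431. Adding that to €5,004.50 gives €5,435.50, past the €5,250 cap; owner pays only €5,250 − €5,004.50 = €245.50.
Summing the owner's payments: €4,627.50 + €98 + €279 + €245.50 = €5,250.

€5,250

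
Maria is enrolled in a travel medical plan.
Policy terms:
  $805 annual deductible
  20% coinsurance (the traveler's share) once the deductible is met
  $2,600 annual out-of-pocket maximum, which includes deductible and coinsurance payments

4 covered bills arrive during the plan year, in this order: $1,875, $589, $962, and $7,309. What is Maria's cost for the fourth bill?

$1,270.80

Claim 1 — $1,875: $805 to deductible, leaving $1,070; 20% of $1,070 = $214. Cost to traveler: $1,019. OOP to date $1,019.
Claim 2 — $589: deductible met; 20% of $589 = $117.80. Traveler owes $117.80 (running OOP $1,136.80).
Claim 3 — $962: 20% coinsurance on $962 = $192.40. Traveler pays $192.40; OOP now $1,329.20.
Claim 4 — $7,309: deductible met; 20% of $7,309 = $1,461.80. OOP would hit $2,791 > $2,600, so the cap limits the traveler to $2,600 − $1,329.20 = $1,270.80.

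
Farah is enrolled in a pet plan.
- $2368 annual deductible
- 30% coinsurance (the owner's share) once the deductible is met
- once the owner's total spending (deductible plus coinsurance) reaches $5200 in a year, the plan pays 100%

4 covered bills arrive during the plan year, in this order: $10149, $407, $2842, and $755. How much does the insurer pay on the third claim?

Claim 1 — $10149: deductible takes $2368, $7781 remains; coinsurance $7781 × 30% = $2334.30. Owner pays $4702.30; OOP now $4702.30. Plan pays $10149 − $4702.30 = $5446.70.
Claim 2 — $407: deductible already satisfied, so owner's share is 30% × $407 = $122.10. Owner owes $122.10 (running OOP $4824.40). Plan pays $407 − $122.10 = $284.90.
Claim 3 — $2842: deductible met; 30% of $2842 = $852.60. That would push OOP to $5677, over the $5200 cap, so owner pays $5200 − $4824.40 = $375.60. Plan pays $2842 − $375.60 = $2466.40.

$2466.40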